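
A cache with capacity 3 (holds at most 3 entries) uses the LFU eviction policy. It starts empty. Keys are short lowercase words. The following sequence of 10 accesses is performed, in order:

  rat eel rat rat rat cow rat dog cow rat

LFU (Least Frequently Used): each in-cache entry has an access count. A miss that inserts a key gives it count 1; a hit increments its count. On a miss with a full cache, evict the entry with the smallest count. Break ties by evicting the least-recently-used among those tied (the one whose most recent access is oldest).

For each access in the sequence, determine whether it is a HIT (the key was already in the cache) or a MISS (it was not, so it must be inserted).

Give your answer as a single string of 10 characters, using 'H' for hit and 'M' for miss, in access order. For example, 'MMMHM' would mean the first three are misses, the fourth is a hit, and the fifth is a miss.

LFU simulation (capacity=3):
  1. access rat: MISS. Cache: [rat(c=1)]
  2. access eel: MISS. Cache: [rat(c=1) eel(c=1)]
  3. access rat: HIT, count now 2. Cache: [eel(c=1) rat(c=2)]
  4. access rat: HIT, count now 3. Cache: [eel(c=1) rat(c=3)]
  5. access rat: HIT, count now 4. Cache: [eel(c=1) rat(c=4)]
  6. access cow: MISS. Cache: [eel(c=1) cow(c=1) rat(c=4)]
  7. access rat: HIT, count now 5. Cache: [eel(c=1) cow(c=1) rat(c=5)]
  8. access dog: MISS, evict eel(c=1). Cache: [cow(c=1) dog(c=1) rat(c=5)]
  9. access cow: HIT, count now 2. Cache: [dog(c=1) cow(c=2) rat(c=5)]
  10. access rat: HIT, count now 6. Cache: [dog(c=1) cow(c=2) rat(c=6)]
Total: 6 hits, 4 misses, 1 evictions

Answer: MMHHHMHMHH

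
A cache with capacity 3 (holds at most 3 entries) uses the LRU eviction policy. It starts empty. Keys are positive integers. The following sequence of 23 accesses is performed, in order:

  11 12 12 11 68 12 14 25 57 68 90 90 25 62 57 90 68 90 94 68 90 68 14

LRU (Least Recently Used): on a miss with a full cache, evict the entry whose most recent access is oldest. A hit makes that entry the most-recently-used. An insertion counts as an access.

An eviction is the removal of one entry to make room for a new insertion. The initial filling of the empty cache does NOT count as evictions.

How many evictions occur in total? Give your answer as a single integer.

LRU simulation (capacity=3):
  1. access 11: MISS. Cache (LRU->MRU): [11]
  2. access 12: MISS. Cache (LRU->MRU): [11 12]
  3. access 12: HIT. Cache (LRU->MRU): [11 12]
  4. access 11: HIT. Cache (LRU->MRU): [12 11]
  5. access 68: MISS. Cache (LRU->MRU): [12 11 68]
  6. access 12: HIT. Cache (LRU->MRU): [11 68 12]
  7. access 14: MISS, evict 11. Cache (LRU->MRU): [68 12 14]
  8. access 25: MISS, evict 68. Cache (LRU->MRU): [12 14 25]
  9. access 57: MISS, evict 12. Cache (LRU->MRU): [14 25 57]
  10. access 68: MISS, evict 14. Cache (LRU->MRU): [25 57 68]
  11. access 90: MISS, evict 25. Cache (LRU->MRU): [57 68 90]
  12. access 90: HIT. Cache (LRU->MRU): [57 68 90]
  13. access 25: MISS, evict 57. Cache (LRU->MRU): [68 90 25]
  14. access 62: MISS, evict 68. Cache (LRU->MRU): [90 25 62]
  15. access 57: MISS, evict 90. Cache (LRU->MRU): [25 62 57]
  16. access 90: MISS, evict 25. Cache (LRU->MRU): [62 57 90]
  17. access 68: MISS, evict 62. Cache (LRU->MRU): [57 90 68]
  18. access 90: HIT. Cache (LRU->MRU): [57 68 90]
  19. access 94: MISS, evict 57. Cache (LRU->MRU): [68 90 94]
  20. access 68: HIT. Cache (LRU->MRU): [90 94 68]
  21. access 90: HIT. Cache (LRU->MRU): [94 68 90]
  22. access 68: HIT. Cache (LRU->MRU): [94 90 68]
  23. access 14: MISS, evict 94. Cache (LRU->MRU): [90 68 14]
Total: 8 hits, 15 misses, 12 evictions

Answer: 12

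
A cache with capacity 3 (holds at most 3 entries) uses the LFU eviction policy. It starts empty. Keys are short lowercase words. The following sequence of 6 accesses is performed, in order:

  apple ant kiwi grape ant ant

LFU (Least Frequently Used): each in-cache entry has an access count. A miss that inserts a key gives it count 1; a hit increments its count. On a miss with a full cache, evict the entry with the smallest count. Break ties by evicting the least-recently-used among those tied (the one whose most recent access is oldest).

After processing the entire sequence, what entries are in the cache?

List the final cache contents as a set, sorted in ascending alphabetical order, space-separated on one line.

Answer: ant grape kiwi

Derivation:
LFU simulation (capacity=3):
  1. access apple: MISS. Cache: [apple(c=1)]
  2. access ant: MISS. Cache: [apple(c=1) ant(c=1)]
  3. access kiwi: MISS. Cache: [apple(c=1) ant(c=1) kiwi(c=1)]
  4. access grape: MISS, evict apple(c=1). Cache: [ant(c=1) kiwi(c=1) grape(c=1)]
  5. access ant: HIT, count now 2. Cache: [kiwi(c=1) grape(c=1) ant(c=2)]
  6. access ant: HIT, count now 3. Cache: [kiwi(c=1) grape(c=1) ant(c=3)]
Total: 2 hits, 4 misses, 1 evictions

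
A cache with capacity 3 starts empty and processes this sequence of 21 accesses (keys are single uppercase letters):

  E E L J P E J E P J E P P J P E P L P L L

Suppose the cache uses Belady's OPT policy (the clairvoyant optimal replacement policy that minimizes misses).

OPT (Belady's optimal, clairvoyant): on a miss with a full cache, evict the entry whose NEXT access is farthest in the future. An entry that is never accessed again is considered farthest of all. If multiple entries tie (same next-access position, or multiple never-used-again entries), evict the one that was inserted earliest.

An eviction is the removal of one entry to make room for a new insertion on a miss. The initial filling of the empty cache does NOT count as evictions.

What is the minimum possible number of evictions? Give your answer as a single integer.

Answer: 2

Derivation:
OPT (Belady) simulation (capacity=3):
  1. access E: MISS. Cache: [E]
  2. access E: HIT. Next use of E: step 6. Cache: [E]
  3. access L: MISS. Cache: [E L]
  4. access J: MISS. Cache: [E L J]
  5. access P: MISS, evict L (next use: step 18). Cache: [E J P]
  6. access E: HIT. Next use of E: step 8. Cache: [E J P]
  7. access J: HIT. Next use of J: step 10. Cache: [E J P]
  8. access E: HIT. Next use of E: step 11. Cache: [E J P]
  9. access P: HIT. Next use of P: step 12. Cache: [E J P]
  10. access J: HIT. Next use of J: step 14. Cache: [E J P]
  11. access E: HIT. Next use of E: step 16. Cache: [E J P]
  12. access P: HIT. Next use of P: step 13. Cache: [E J P]
  13. access P: HIT. Next use of P: step 15. Cache: [E J P]
  14. access J: HIT. Next use of J: never. Cache: [E J P]
  15. access P: HIT. Next use of P: step 17. Cache: [E J P]
  16. access E: HIT. Next use of E: never. Cache: [E J P]
  17. access P: HIT. Next use of P: step 19. Cache: [E J P]
  18. access L: MISS, evict E (next use: never). Cache: [J P L]
  19. access P: HIT. Next use of P: never. Cache: [J P L]
  20. access L: HIT. Next use of L: step 21. Cache: [J P L]
  21. access L: HIT. Next use of L: never. Cache: [J P L]
Total: 16 hits, 5 misses, 2 evictions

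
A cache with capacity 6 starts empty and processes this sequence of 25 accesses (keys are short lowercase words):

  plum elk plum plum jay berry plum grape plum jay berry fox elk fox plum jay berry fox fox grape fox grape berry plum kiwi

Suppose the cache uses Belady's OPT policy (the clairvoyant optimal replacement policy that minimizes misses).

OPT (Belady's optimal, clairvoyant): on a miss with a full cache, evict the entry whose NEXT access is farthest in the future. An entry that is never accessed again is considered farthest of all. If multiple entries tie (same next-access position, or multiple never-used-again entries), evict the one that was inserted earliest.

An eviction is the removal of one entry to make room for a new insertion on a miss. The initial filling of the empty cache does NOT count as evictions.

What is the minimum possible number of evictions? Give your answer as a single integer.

OPT (Belady) simulation (capacity=6):
  1. access plum: MISS. Cache: [plum]
  2. access elk: MISS. Cache: [plum elk]
  3. access plum: HIT. Next use of plum: step 4. Cache: [plum elk]
  4. access plum: HIT. Next use of plum: step 7. Cache: [plum elk]
  5. access jay: MISS. Cache: [plum elk jay]
  6. access berry: MISS. Cache: [plum elk jay berry]
  7. access plum: HIT. Next use of plum: step 9. Cache: [plum elk jay berry]
  8. access grape: MISS. Cache: [plum elk jay berry grape]
  9. access plum: HIT. Next use of plum: step 15. Cache: [plum elk jay berry grape]
  10. access jay: HIT. Next use of jay: step 16. Cache: [plum elk jay berry grape]
  11. access berry: HIT. Next use of berry: step 17. Cache: [plum elk jay berry grape]
  12. access fox: MISS. Cache: [plum elk jay berry grape fox]
  13. access elk: HIT. Next use of elk: never. Cache: [plum elk jay berry grape fox]
  14. access fox: HIT. Next use of fox: step 18. Cache: [plum elk jay berry grape fox]
  15. access plum: HIT. Next use of plum: step 24. Cache: [plum elk jay berry grape fox]
  16. access jay: HIT. Next use of jay: never. Cache: [plum elk jay berry grape fox]
  17. access berry: HIT. Next use of berry: step 23. Cache: [plum elk jay berry grape fox]
  18. access fox: HIT. Next use of fox: step 19. Cache: [plum elk jay berry grape fox]
  19. access fox: HIT. Next use of fox: step 21. Cache: [plum elk jay berry grape fox]
  20. access grape: HIT. Next use of grape: step 22. Cache: [plum elk jay berry grape fox]
  21. access fox: HIT. Next use of fox: never. Cache: [plum elk jay berry grape fox]
  22. access grape: HIT. Next use of grape: never. Cache: [plum elk jay berry grape fox]
  23. access berry: HIT. Next use of berry: never. Cache: [plum elk jay berry grape fox]
  24. access plum: HIT. Next use of plum: never. Cache: [plum elk jay berry grape fox]
  25. access kiwi: MISS, evict plum (next use: never). Cache: [elk jay berry grape fox kiwi]
Total: 18 hits, 7 misses, 1 evictions

Answer: 1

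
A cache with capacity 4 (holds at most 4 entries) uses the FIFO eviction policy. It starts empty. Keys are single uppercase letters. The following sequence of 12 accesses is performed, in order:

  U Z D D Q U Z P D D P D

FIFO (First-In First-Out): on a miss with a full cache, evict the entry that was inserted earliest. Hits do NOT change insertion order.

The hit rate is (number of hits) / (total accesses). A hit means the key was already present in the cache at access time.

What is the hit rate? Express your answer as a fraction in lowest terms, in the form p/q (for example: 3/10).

FIFO simulation (capacity=4):
  1. access U: MISS. Cache (old->new): [U]
  2. access Z: MISS. Cache (old->new): [U Z]
  3. access D: MISS. Cache (old->new): [U Z D]
  4. access D: HIT. Cache (old->new): [U Z D]
  5. access Q: MISS. Cache (old->new): [U Z D Q]
  6. access U: HIT. Cache (old->new): [U Z D Q]
  7. access Z: HIT. Cache (old->new): [U Z D Q]
  8. access P: MISS, evict U. Cache (old->new): [Z D Q P]
  9. access D: HIT. Cache (old->new): [Z D Q P]
  10. access D: HIT. Cache (old->new): [Z D Q P]
  11. access P: HIT. Cache (old->new): [Z D Q P]
  12. access D: HIT. Cache (old->new): [Z D Q P]
Total: 7 hits, 5 misses, 1 evictions

Hit rate = 7/12

Answer: 7/12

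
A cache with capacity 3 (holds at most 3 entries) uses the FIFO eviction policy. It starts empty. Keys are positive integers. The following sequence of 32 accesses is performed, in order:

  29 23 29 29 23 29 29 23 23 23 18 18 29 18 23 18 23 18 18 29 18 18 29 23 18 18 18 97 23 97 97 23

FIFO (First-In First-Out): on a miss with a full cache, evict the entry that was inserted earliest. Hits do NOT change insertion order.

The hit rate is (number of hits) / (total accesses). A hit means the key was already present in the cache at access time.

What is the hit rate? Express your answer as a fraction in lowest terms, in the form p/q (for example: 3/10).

Answer: 7/8

Derivation:
FIFO simulation (capacity=3):
  1. access 29: MISS. Cache (old->new): [29]
  2. access 23: MISS. Cache (old->new): [29 23]
  3. access 29: HIT. Cache (old->new): [29 23]
  4. access 29: HIT. Cache (old->new): [29 23]
  5. access 23: HIT. Cache (old->new): [29 23]
  6. access 29: HIT. Cache (old->new): [29 23]
  7. access 29: HIT. Cache (old->new): [29 23]
  8. access 23: HIT. Cache (old->new): [29 23]
  9. access 23: HIT. Cache (old->new): [29 23]
  10. access 23: HIT. Cache (old->new): [29 23]
  11. access 18: MISS. Cache (old->new): [29 23 18]
  12. access 18: HIT. Cache (old->new): [29 23 18]
  13. access 29: HIT. Cache (old->new): [29 23 18]
  14. access 18: HIT. Cache (old->new): [29 23 18]
  15. access 23: HIT. Cache (old->new): [29 23 18]
  16. access 18: HIT. Cache (old->new): [29 23 18]
  17. access 23: HIT. Cache (old->new): [29 23 18]
  18. access 18: HIT. Cache (old->new): [29 23 18]
  19. access 18: HIT. Cache (old->new): [29 23 18]
  20. access 29: HIT. Cache (old->new): [29 23 18]
  21. access 18: HIT. Cache (old->new): [29 23 18]
  22. access 18: HIT. Cache (old->new): [29 23 18]
  23. access 29: HIT. Cache (old->new): [29 23 18]
  24. access 23: HIT. Cache (old->new): [29 23 18]
  25. access 18: HIT. Cache (old->new): [29 23 18]
  26. access 18: HIT. Cache (old->new): [29 23 18]
  27. access 18: HIT. Cache (old->new): [29 23 18]
  28. access 97: MISS, evict 29. Cache (old->new): [23 18 97]
  29. access 23: HIT. Cache (old->new): [23 18 97]
  30. access 97: HIT. Cache (old->new): [23 18 97]
  31. access 97: HIT. Cache (old->new): [23 18 97]
  32. access 23: HIT. Cache (old->new): [23 18 97]
Total: 28 hits, 4 misses, 1 evictions

Hit rate = 28/32 = 7/8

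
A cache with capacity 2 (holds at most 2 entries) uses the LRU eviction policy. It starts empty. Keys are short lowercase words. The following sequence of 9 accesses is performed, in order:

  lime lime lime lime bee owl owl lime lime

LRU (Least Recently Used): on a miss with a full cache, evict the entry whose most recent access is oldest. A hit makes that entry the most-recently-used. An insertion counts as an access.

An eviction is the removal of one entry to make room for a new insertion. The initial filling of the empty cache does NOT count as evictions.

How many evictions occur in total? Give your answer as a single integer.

LRU simulation (capacity=2):
  1. access lime: MISS. Cache (LRU->MRU): [lime]
  2. access lime: HIT. Cache (LRU->MRU): [lime]
  3. access lime: HIT. Cache (LRU->MRU): [lime]
  4. access lime: HIT. Cache (LRU->MRU): [lime]
  5. access bee: MISS. Cache (LRU->MRU): [lime bee]
  6. access owl: MISS, evict lime. Cache (LRU->MRU): [bee owl]
  7. access owl: HIT. Cache (LRU->MRU): [bee owl]
  8. access lime: MISS, evict bee. Cache (LRU->MRU): [owl lime]
  9. access lime: HIT. Cache (LRU->MRU): [owl lime]
Total: 5 hits, 4 misses, 2 evictions

Answer: 2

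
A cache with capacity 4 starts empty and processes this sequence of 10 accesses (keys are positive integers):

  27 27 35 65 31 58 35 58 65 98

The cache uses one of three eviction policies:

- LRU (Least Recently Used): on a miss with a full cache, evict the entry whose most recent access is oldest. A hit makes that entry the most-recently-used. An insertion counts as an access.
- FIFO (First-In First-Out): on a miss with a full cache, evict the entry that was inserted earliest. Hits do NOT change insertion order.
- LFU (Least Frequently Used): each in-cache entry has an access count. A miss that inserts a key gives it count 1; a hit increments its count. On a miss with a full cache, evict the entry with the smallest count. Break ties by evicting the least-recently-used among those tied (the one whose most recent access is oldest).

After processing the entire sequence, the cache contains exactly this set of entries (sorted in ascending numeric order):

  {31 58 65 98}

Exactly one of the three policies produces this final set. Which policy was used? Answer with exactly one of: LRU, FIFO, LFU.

Simulating under each policy and comparing final sets:
  LRU: final set = {35 58 65 98} -> differs
  FIFO: final set = {31 58 65 98} -> MATCHES target
  LFU: final set = {27 58 65 98} -> differs
Only FIFO produces the target set.

Answer: FIFO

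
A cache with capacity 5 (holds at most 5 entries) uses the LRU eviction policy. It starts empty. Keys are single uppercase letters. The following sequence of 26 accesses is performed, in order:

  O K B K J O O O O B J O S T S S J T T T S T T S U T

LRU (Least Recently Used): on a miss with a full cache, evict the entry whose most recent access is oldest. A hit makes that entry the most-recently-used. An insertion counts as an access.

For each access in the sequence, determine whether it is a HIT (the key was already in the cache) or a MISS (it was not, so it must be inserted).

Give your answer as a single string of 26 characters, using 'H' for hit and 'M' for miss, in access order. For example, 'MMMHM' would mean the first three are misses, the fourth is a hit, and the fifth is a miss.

LRU simulation (capacity=5):
  1. access O: MISS. Cache (LRU->MRU): [O]
  2. access K: MISS. Cache (LRU->MRU): [O K]
  3. access B: MISS. Cache (LRU->MRU): [O K B]
  4. access K: HIT. Cache (LRU->MRU): [O B K]
  5. access J: MISS. Cache (LRU->MRU): [O B K J]
  6. access O: HIT. Cache (LRU->MRU): [B K J O]
  7. access O: HIT. Cache (LRU->MRU): [B K J O]
  8. access O: HIT. Cache (LRU->MRU): [B K J O]
  9. access O: HIT. Cache (LRU->MRU): [B K J O]
  10. access B: HIT. Cache (LRU->MRU): [K J O B]
  11. access J: HIT. Cache (LRU->MRU): [K O B J]
  12. access O: HIT. Cache (LRU->MRU): [K B J O]
  13. access S: MISS. Cache (LRU->MRU): [K B J O S]
  14. access T: MISS, evict K. Cache (LRU->MRU): [B J O S T]
  15. access S: HIT. Cache (LRU->MRU): [B J O T S]
  16. access S: HIT. Cache (LRU->MRU): [B J O T S]
  17. access J: HIT. Cache (LRU->MRU): [B O T S J]
  18. access T: HIT. Cache (LRU->MRU): [B O S J T]
  19. access T: HIT. Cache (LRU->MRU): [B O S J T]
  20. access T: HIT. Cache (LRU->MRU): [B O S J T]
  21. access S: HIT. Cache (LRU->MRU): [B O J T S]
  22. access T: HIT. Cache (LRU->MRU): [B O J S T]
  23. access T: HIT. Cache (LRU->MRU): [B O J S T]
  24. access S: HIT. Cache (LRU->MRU): [B O J T S]
  25. access U: MISS, evict B. Cache (LRU->MRU): [O J T S U]
  26. access T: HIT. Cache (LRU->MRU): [O J S U T]
Total: 19 hits, 7 misses, 2 evictions

Answer: MMMHMHHHHHHHMMHHHHHHHHHHMH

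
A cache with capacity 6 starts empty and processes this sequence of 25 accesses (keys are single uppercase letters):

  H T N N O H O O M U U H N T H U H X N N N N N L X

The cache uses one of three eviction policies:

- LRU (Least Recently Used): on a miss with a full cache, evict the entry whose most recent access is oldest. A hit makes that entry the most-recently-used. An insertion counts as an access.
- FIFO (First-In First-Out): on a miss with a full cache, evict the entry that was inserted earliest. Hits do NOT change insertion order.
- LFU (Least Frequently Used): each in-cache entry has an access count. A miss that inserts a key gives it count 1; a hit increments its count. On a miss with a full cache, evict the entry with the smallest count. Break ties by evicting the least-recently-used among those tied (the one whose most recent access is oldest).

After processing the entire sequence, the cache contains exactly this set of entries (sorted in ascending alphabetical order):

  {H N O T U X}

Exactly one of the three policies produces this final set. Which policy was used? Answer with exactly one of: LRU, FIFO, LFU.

Simulating under each policy and comparing final sets:
  LRU: final set = {H L N T U X} -> differs
  FIFO: final set = {L M N O U X} -> differs
  LFU: final set = {H N O T U X} -> MATCHES target
Only LFU produces the target set.

Answer: LFU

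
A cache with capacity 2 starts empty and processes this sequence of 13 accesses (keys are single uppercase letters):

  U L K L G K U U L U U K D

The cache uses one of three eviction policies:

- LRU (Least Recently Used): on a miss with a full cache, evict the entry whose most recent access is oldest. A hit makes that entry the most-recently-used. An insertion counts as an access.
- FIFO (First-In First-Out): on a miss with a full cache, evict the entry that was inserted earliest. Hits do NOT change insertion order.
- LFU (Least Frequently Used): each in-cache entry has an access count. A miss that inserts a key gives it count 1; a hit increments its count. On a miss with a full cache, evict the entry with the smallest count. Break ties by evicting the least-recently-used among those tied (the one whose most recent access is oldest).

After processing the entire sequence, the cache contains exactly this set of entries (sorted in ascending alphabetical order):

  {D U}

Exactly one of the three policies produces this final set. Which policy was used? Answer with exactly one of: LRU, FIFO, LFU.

Answer: LFU

Derivation:
Simulating under each policy and comparing final sets:
  LRU: final set = {D K} -> differs
  FIFO: final set = {D K} -> differs
  LFU: final set = {D U} -> MATCHES target
Only LFU produces the target set.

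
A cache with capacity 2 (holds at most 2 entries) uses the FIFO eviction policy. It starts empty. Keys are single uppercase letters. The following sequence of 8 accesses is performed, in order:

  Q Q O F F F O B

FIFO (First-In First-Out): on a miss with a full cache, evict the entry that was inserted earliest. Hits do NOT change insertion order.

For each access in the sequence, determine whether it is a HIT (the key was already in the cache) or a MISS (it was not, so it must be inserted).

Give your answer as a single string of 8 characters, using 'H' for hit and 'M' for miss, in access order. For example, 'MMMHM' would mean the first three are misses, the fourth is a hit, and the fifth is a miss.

Answer: MHMMHHHM

Derivation:
FIFO simulation (capacity=2):
  1. access Q: MISS. Cache (old->new): [Q]
  2. access Q: HIT. Cache (old->new): [Q]
  3. access O: MISS. Cache (old->new): [Q O]
  4. access F: MISS, evict Q. Cache (old->new): [O F]
  5. access F: HIT. Cache (old->new): [O F]
  6. access F: HIT. Cache (old->new): [O F]
  7. access O: HIT. Cache (old->new): [O F]
  8. access B: MISS, evict O. Cache (old->new): [F B]
Total: 4 hits, 4 misses, 2 evictions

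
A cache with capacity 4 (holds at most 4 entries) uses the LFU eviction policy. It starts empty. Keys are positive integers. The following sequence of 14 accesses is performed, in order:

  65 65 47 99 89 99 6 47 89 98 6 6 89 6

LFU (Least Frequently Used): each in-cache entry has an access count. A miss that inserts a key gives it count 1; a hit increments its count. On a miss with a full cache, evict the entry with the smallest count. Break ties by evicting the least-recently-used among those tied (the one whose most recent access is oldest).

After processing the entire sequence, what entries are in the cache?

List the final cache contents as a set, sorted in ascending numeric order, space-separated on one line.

LFU simulation (capacity=4):
  1. access 65: MISS. Cache: [65(c=1)]
  2. access 65: HIT, count now 2. Cache: [65(c=2)]
  3. access 47: MISS. Cache: [47(c=1) 65(c=2)]
  4. access 99: MISS. Cache: [47(c=1) 99(c=1) 65(c=2)]
  5. access 89: MISS. Cache: [47(c=1) 99(c=1) 89(c=1) 65(c=2)]
  6. access 99: HIT, count now 2. Cache: [47(c=1) 89(c=1) 65(c=2) 99(c=2)]
  7. access 6: MISS, evict 47(c=1). Cache: [89(c=1) 6(c=1) 65(c=2) 99(c=2)]
  8. access 47: MISS, evict 89(c=1). Cache: [6(c=1) 47(c=1) 65(c=2) 99(c=2)]
  9. access 89: MISS, evict 6(c=1). Cache: [47(c=1) 89(c=1) 65(c=2) 99(c=2)]
  10. access 98: MISS, evict 47(c=1). Cache: [89(c=1) 98(c=1) 65(c=2) 99(c=2)]
  11. access 6: MISS, evict 89(c=1). Cache: [98(c=1) 6(c=1) 65(c=2) 99(c=2)]
  12. access 6: HIT, count now 2. Cache: [98(c=1) 65(c=2) 99(c=2) 6(c=2)]
  13. access 89: MISS, evict 98(c=1). Cache: [89(c=1) 65(c=2) 99(c=2) 6(c=2)]
  14. access 6: HIT, count now 3. Cache: [89(c=1) 65(c=2) 99(c=2) 6(c=3)]
Total: 4 hits, 10 misses, 6 evictions

Answer: 6 65 89 99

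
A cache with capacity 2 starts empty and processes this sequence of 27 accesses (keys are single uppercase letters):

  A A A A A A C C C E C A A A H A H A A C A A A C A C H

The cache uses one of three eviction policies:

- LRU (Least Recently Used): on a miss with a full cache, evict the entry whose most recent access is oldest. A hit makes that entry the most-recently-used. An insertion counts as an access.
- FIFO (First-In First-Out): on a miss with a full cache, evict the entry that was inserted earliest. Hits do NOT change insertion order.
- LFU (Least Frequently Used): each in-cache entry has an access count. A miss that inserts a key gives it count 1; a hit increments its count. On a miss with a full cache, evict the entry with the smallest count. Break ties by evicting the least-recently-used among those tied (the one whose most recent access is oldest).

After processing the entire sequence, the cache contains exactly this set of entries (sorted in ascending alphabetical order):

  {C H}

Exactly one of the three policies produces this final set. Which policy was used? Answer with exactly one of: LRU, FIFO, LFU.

Simulating under each policy and comparing final sets:
  LRU: final set = {C H} -> MATCHES target
  FIFO: final set = {A H} -> differs
  LFU: final set = {A H} -> differs
Only LRU produces the target set.

Answer: LRU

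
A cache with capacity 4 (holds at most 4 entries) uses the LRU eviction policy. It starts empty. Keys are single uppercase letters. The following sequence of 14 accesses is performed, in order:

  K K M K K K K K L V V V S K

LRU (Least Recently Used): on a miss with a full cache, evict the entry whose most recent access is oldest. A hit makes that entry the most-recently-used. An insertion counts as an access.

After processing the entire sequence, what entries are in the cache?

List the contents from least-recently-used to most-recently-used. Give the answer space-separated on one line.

Answer: L V S K

Derivation:
LRU simulation (capacity=4):
  1. access K: MISS. Cache (LRU->MRU): [K]
  2. access K: HIT. Cache (LRU->MRU): [K]
  3. access M: MISS. Cache (LRU->MRU): [K M]
  4. access K: HIT. Cache (LRU->MRU): [M K]
  5. access K: HIT. Cache (LRU->MRU): [M K]
  6. access K: HIT. Cache (LRU->MRU): [M K]
  7. access K: HIT. Cache (LRU->MRU): [M K]
  8. access K: HIT. Cache (LRU->MRU): [M K]
  9. access L: MISS. Cache (LRU->MRU): [M K L]
  10. access V: MISS. Cache (LRU->MRU): [M K L V]
  11. access V: HIT. Cache (LRU->MRU): [M K L V]
  12. access V: HIT. Cache (LRU->MRU): [M K L V]
  13. access S: MISS, evict M. Cache (LRU->MRU): [K L V S]
  14. access K: HIT. Cache (LRU->MRU): [L V S K]
Total: 9 hits, 5 misses, 1 evictions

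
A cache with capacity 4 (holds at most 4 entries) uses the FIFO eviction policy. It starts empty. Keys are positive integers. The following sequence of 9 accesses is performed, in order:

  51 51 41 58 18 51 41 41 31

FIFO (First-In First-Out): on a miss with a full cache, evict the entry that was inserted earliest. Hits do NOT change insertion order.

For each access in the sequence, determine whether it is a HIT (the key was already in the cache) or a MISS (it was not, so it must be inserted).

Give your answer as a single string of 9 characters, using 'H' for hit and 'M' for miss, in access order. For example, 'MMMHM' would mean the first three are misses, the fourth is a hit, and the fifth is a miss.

Answer: MHMMMHHHM

Derivation:
FIFO simulation (capacity=4):
  1. access 51: MISS. Cache (old->new): [51]
  2. access 51: HIT. Cache (old->new): [51]
  3. access 41: MISS. Cache (old->new): [51 41]
  4. access 58: MISS. Cache (old->new): [51 41 58]
  5. access 18: MISS. Cache (old->new): [51 41 58 18]
  6. access 51: HIT. Cache (old->new): [51 41 58 18]
  7. access 41: HIT. Cache (old->new): [51 41 58 18]
  8. access 41: HIT. Cache (old->new): [51 41 58 18]
  9. access 31: MISS, evict 51. Cache (old->new): [41 58 18 31]
Total: 4 hits, 5 misses, 1 evictions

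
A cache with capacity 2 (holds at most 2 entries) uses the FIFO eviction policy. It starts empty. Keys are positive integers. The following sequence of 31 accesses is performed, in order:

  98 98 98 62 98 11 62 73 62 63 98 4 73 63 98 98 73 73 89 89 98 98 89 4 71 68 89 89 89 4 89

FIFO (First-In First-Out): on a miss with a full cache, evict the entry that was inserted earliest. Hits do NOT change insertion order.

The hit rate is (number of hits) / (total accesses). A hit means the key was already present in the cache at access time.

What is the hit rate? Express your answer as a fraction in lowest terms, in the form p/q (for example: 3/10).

FIFO simulation (capacity=2):
  1. access 98: MISS. Cache (old->new): [98]
  2. access 98: HIT. Cache (old->new): [98]
  3. access 98: HIT. Cache (old->new): [98]
  4. access 62: MISS. Cache (old->new): [98 62]
  5. access 98: HIT. Cache (old->new): [98 62]
  6. access 11: MISS, evict 98. Cache (old->new): [62 11]
  7. access 62: HIT. Cache (old->new): [62 11]
  8. access 73: MISS, evict 62. Cache (old->new): [11 73]
  9. access 62: MISS, evict 11. Cache (old->new): [73 62]
  10. access 63: MISS, evict 73. Cache (old->new): [62 63]
  11. access 98: MISS, evict 62. Cache (old->new): [63 98]
  12. access 4: MISS, evict 63. Cache (old->new): [98 4]
  13. access 73: MISS, evict 98. Cache (old->new): [4 73]
  14. access 63: MISS, evict 4. Cache (old->new): [73 63]
  15. access 98: MISS, evict 73. Cache (old->new): [63 98]
  16. access 98: HIT. Cache (old->new): [63 98]
  17. access 73: MISS, evict 63. Cache (old->new): [98 73]
  18. access 73: HIT. Cache (old->new): [98 73]
  19. access 89: MISS, evict 98. Cache (old->new): [73 89]
  20. access 89: HIT. Cache (old->new): [73 89]
  21. access 98: MISS, evict 73. Cache (old->new): [89 98]
  22. access 98: HIT. Cache (old->new): [89 98]
  23. access 89: HIT. Cache (old->new): [89 98]
  24. access 4: MISS, evict 89. Cache (old->new): [98 4]
  25. access 71: MISS, evict 98. Cache (old->new): [4 71]
  26. access 68: MISS, evict 4. Cache (old->new): [71 68]
  27. access 89: MISS, evict 71. Cache (old->new): [68 89]
  28. access 89: HIT. Cache (old->new): [68 89]
  29. access 89: HIT. Cache (old->new): [68 89]
  30. access 4: MISS, evict 68. Cache (old->new): [89 4]
  31. access 89: HIT. Cache (old->new): [89 4]
Total: 12 hits, 19 misses, 17 evictions

Hit rate = 12/31

Answer: 12/31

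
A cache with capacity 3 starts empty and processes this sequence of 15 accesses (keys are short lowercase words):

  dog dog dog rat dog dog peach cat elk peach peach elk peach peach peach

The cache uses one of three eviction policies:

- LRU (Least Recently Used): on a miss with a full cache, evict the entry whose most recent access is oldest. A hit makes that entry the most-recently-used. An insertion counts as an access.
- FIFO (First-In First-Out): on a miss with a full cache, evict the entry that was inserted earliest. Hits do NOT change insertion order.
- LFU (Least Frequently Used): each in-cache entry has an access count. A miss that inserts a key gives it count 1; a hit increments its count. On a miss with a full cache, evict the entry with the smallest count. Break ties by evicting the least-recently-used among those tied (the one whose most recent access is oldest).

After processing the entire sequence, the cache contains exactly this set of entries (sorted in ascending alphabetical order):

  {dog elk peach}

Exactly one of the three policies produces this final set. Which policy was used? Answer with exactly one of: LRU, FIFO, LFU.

Simulating under each policy and comparing final sets:
  LRU: final set = {cat elk peach} -> differs
  FIFO: final set = {cat elk peach} -> differs
  LFU: final set = {dog elk peach} -> MATCHES target
Only LFU produces the target set.

Answer: LFU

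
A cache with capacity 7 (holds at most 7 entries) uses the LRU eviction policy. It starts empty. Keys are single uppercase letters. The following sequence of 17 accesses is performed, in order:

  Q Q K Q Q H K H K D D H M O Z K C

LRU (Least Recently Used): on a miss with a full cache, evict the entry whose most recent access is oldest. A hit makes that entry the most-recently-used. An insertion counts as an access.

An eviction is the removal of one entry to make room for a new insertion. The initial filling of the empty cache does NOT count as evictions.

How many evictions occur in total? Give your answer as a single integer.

Answer: 1

Derivation:
LRU simulation (capacity=7):
  1. access Q: MISS. Cache (LRU->MRU): [Q]
  2. access Q: HIT. Cache (LRU->MRU): [Q]
  3. access K: MISS. Cache (LRU->MRU): [Q K]
  4. access Q: HIT. Cache (LRU->MRU): [K Q]
  5. access Q: HIT. Cache (LRU->MRU): [K Q]
  6. access H: MISS. Cache (LRU->MRU): [K Q H]
  7. access K: HIT. Cache (LRU->MRU): [Q H K]
  8. access H: HIT. Cache (LRU->MRU): [Q K H]
  9. access K: HIT. Cache (LRU->MRU): [Q H K]
  10. access D: MISS. Cache (LRU->MRU): [Q H K D]
  11. access D: HIT. Cache (LRU->MRU): [Q H K D]
  12. access H: HIT. Cache (LRU->MRU): [Q K D H]
  13. access M: MISS. Cache (LRU->MRU): [Q K D H M]
  14. access O: MISS. Cache (LRU->MRU): [Q K D H M O]
  15. access Z: MISS. Cache (LRU->MRU): [Q K D H M O Z]
  16. access K: HIT. Cache (LRU->MRU): [Q D H M O Z K]
  17. access C: MISS, evict Q. Cache (LRU->MRU): [D H M O Z K C]
Total: 9 hits, 8 misses, 1 evictions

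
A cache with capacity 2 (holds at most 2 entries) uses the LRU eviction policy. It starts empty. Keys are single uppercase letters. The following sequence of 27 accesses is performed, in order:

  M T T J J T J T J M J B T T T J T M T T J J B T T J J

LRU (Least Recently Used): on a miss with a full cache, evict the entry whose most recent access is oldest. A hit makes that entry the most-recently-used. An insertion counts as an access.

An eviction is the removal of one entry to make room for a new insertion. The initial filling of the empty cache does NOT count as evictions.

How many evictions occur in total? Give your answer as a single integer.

Answer: 10

Derivation:
LRU simulation (capacity=2):
  1. access M: MISS. Cache (LRU->MRU): [M]
  2. access T: MISS. Cache (LRU->MRU): [M T]
  3. access T: HIT. Cache (LRU->MRU): [M T]
  4. access J: MISS, evict M. Cache (LRU->MRU): [T J]
  5. access J: HIT. Cache (LRU->MRU): [T J]
  6. access T: HIT. Cache (LRU->MRU): [J T]
  7. access J: HIT. Cache (LRU->MRU): [T J]
  8. access T: HIT. Cache (LRU->MRU): [J T]
  9. access J: HIT. Cache (LRU->MRU): [T J]
  10. access M: MISS, evict T. Cache (LRU->MRU): [J M]
  11. access J: HIT. Cache (LRU->MRU): [M J]
  12. access B: MISS, evict M. Cache (LRU->MRU): [J B]
  13. access T: MISS, evict J. Cache (LRU->MRU): [B T]
  14. access T: HIT. Cache (LRU->MRU): [B T]
  15. access T: HIT. Cache (LRU->MRU): [B T]
  16. access J: MISS, evict B. Cache (LRU->MRU): [T J]
  17. access T: HIT. Cache (LRU->MRU): [J T]
  18. access M: MISS, evict J. Cache (LRU->MRU): [T M]
  19. access T: HIT. Cache (LRU->MRU): [M T]
  20. access T: HIT. Cache (LRU->MRU): [M T]
  21. access J: MISS, evict M. Cache (LRU->MRU): [T J]
  22. access J: HIT. Cache (LRU->MRU): [T J]
  23. access B: MISS, evict T. Cache (LRU->MRU): [J B]
  24. access T: MISS, evict J. Cache (LRU->MRU): [B T]
  25. access T: HIT. Cache (LRU->MRU): [B T]
  26. access J: MISS, evict B. Cache (LRU->MRU): [T J]
  27. access J: HIT. Cache (LRU->MRU): [T J]
Total: 15 hits, 12 misses, 10 evictions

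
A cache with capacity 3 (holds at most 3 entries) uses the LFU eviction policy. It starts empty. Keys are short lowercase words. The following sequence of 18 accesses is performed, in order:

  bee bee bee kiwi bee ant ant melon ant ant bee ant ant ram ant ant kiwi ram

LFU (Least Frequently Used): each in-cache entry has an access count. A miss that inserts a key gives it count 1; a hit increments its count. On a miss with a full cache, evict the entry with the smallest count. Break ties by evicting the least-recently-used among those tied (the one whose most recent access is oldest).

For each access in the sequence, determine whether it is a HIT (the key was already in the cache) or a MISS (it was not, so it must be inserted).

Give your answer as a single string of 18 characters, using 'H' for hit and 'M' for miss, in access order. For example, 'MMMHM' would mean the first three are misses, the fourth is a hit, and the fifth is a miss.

Answer: MHHMHMHMHHHHHMHHMM

Derivation:
LFU simulation (capacity=3):
  1. access bee: MISS. Cache: [bee(c=1)]
  2. access bee: HIT, count now 2. Cache: [bee(c=2)]
  3. access bee: HIT, count now 3. Cache: [bee(c=3)]
  4. access kiwi: MISS. Cache: [kiwi(c=1) bee(c=3)]
  5. access bee: HIT, count now 4. Cache: [kiwi(c=1) bee(c=4)]
  6. access ant: MISS. Cache: [kiwi(c=1) ant(c=1) bee(c=4)]
  7. access ant: HIT, count now 2. Cache: [kiwi(c=1) ant(c=2) bee(c=4)]
  8. access melon: MISS, evict kiwi(c=1). Cache: [melon(c=1) ant(c=2) bee(c=4)]
  9. access ant: HIT, count now 3. Cache: [melon(c=1) ant(c=3) bee(c=4)]
  10. access ant: HIT, count now 4. Cache: [melon(c=1) bee(c=4) ant(c=4)]
  11. access bee: HIT, count now 5. Cache: [melon(c=1) ant(c=4) bee(c=5)]
  12. access ant: HIT, count now 5. Cache: [melon(c=1) bee(c=5) ant(c=5)]
  13. access ant: HIT, count now 6. Cache: [melon(c=1) bee(c=5) ant(c=6)]
  14. access ram: MISS, evict melon(c=1). Cache: [ram(c=1) bee(c=5) ant(c=6)]
  15. access ant: HIT, count now 7. Cache: [ram(c=1) bee(c=5) ant(c=7)]
  16. access ant: HIT, count now 8. Cache: [ram(c=1) bee(c=5) ant(c=8)]
  17. access kiwi: MISS, evict ram(c=1). Cache: [kiwi(c=1) bee(c=5) ant(c=8)]
  18. access ram: MISS, evict kiwi(c=1). Cache: [ram(c=1) bee(c=5) ant(c=8)]
Total: 11 hits, 7 misses, 4 evictions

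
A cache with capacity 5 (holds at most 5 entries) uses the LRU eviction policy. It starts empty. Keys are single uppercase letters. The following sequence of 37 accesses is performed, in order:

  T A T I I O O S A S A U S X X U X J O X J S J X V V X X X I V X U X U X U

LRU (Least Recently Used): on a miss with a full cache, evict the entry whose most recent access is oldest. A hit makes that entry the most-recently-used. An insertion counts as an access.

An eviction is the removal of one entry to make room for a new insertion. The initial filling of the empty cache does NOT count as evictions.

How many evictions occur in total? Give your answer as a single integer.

Answer: 7

Derivation:
LRU simulation (capacity=5):
  1. access T: MISS. Cache (LRU->MRU): [T]
  2. access A: MISS. Cache (LRU->MRU): [T A]
  3. access T: HIT. Cache (LRU->MRU): [A T]
  4. access I: MISS. Cache (LRU->MRU): [A T I]
  5. access I: HIT. Cache (LRU->MRU): [A T I]
  6. access O: MISS. Cache (LRU->MRU): [A T I O]
  7. access O: HIT. Cache (LRU->MRU): [A T I O]
  8. access S: MISS. Cache (LRU->MRU): [A T I O S]
  9. access A: HIT. Cache (LRU->MRU): [T I O S A]
  10. access S: HIT. Cache (LRU->MRU): [T I O A S]
  11. access A: HIT. Cache (LRU->MRU): [T I O S A]
  12. access U: MISS, evict T. Cache (LRU->MRU): [I O S A U]
  13. access S: HIT. Cache (LRU->MRU): [I O A U S]
  14. access X: MISS, evict I. Cache (LRU->MRU): [O A U S X]
  15. access X: HIT. Cache (LRU->MRU): [O A U S X]
  16. access U: HIT. Cache (LRU->MRU): [O A S X U]
  17. access X: HIT. Cache (LRU->MRU): [O A S U X]
  18. access J: MISS, evict O. Cache (LRU->MRU): [A S U X J]
  19. access O: MISS, evict A. Cache (LRU->MRU): [S U X J O]
  20. access X: HIT. Cache (LRU->MRU): [S U J O X]
  21. access J: HIT. Cache (LRU->MRU): [S U O X J]
  22. access S: HIT. Cache (LRU->MRU): [U O X J S]
  23. access J: HIT. Cache (LRU->MRU): [U O X S J]
  24. access X: HIT. Cache (LRU->MRU): [U O S J X]
  25. access V: MISS, evict U. Cache (LRU->MRU): [O S J X V]
  26. access V: HIT. Cache (LRU->MRU): [O S J X V]
  27. access X: HIT. Cache (LRU->MRU): [O S J V X]
  28. access X: HIT. Cache (LRU->MRU): [O S J V X]
  29. access X: HIT. Cache (LRU->MRU): [O S J V X]
  30. access I: MISS, evict O. Cache (LRU->MRU): [S J V X I]
  31. access V: HIT. Cache (LRU->MRU): [S J X I V]
  32. access X: HIT. Cache (LRU->MRU): [S J I V X]
  33. access U: MISS, evict S. Cache (LRU->MRU): [J I V X U]
  34. access X: HIT. Cache (LRU->MRU): [J I V U X]
  35. access U: HIT. Cache (LRU->MRU): [J I V X U]
  36. access X: HIT. Cache (LRU->MRU): [J I V U X]
  37. access U: HIT. Cache (LRU->MRU): [J I V X U]
Total: 25 hits, 12 misses, 7 evictions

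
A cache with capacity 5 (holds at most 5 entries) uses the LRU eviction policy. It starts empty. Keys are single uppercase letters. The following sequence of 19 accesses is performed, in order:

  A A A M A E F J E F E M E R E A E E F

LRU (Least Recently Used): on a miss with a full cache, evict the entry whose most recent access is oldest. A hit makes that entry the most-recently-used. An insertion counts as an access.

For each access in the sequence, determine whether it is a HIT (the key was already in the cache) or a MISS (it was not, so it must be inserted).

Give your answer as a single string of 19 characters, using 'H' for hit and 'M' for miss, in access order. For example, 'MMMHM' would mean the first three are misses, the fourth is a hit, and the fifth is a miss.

LRU simulation (capacity=5):
  1. access A: MISS. Cache (LRU->MRU): [A]
  2. access A: HIT. Cache (LRU->MRU): [A]
  3. access A: HIT. Cache (LRU->MRU): [A]
  4. access M: MISS. Cache (LRU->MRU): [A M]
  5. access A: HIT. Cache (LRU->MRU): [M A]
  6. access E: MISS. Cache (LRU->MRU): [M A E]
  7. access F: MISS. Cache (LRU->MRU): [M A E F]
  8. access J: MISS. Cache (LRU->MRU): [M A E F J]
  9. access E: HIT. Cache (LRU->MRU): [M A F J E]
  10. access F: HIT. Cache (LRU->MRU): [M A J E F]
  11. access E: HIT. Cache (LRU->MRU): [M A J F E]
  12. access M: HIT. Cache (LRU->MRU): [A J F E M]
  13. access E: HIT. Cache (LRU->MRU): [A J F M E]
  14. access R: MISS, evict A. Cache (LRU->MRU): [J F M E R]
  15. access E: HIT. Cache (LRU->MRU): [J F M R E]
  16. access A: MISS, evict J. Cache (LRU->MRU): [F M R E A]
  17. access E: HIT. Cache (LRU->MRU): [F M R A E]
  18. access E: HIT. Cache (LRU->MRU): [F M R A E]
  19. access F: HIT. Cache (LRU->MRU): [M R A E F]
Total: 12 hits, 7 misses, 2 evictions

Answer: MHHMHMMMHHHHHMHMHHH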